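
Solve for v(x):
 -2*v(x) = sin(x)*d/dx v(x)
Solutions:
 v(x) = C1*(cos(x) + 1)/(cos(x) - 1)


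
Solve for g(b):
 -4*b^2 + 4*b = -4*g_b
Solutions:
 g(b) = C1 + b^3/3 - b^2/2


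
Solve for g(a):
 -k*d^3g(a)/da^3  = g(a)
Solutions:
 g(a) = C1*exp(a*(-1/k)^(1/3)) + C2*exp(a*(-1/k)^(1/3)*(-1 + sqrt(3)*I)/2) + C3*exp(-a*(-1/k)^(1/3)*(1 + sqrt(3)*I)/2)


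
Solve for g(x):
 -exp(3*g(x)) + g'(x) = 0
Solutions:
 g(x) = log(-1/(C1 + 3*x))/3
 g(x) = log((-1/(C1 + x))^(1/3)*(-3^(2/3) - 3*3^(1/6)*I)/6)
 g(x) = log((-1/(C1 + x))^(1/3)*(-3^(2/3) + 3*3^(1/6)*I)/6)


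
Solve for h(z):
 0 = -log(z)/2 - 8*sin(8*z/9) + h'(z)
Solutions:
 h(z) = C1 + z*log(z)/2 - z/2 - 9*cos(8*z/9)


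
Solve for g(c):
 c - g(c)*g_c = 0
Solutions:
 g(c) = -sqrt(C1 + c^2)
 g(c) = sqrt(C1 + c^2)


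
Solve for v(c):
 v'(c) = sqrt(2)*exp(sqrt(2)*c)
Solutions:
 v(c) = C1 + exp(sqrt(2)*c)


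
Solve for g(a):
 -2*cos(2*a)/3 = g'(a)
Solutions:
 g(a) = C1 - sin(2*a)/3


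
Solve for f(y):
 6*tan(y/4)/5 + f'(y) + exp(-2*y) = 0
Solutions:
 f(y) = C1 - 12*log(tan(y/4)^2 + 1)/5 + exp(-2*y)/2


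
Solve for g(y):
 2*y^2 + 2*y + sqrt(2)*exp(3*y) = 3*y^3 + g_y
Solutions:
 g(y) = C1 - 3*y^4/4 + 2*y^3/3 + y^2 + sqrt(2)*exp(3*y)/3


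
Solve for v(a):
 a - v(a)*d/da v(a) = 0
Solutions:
 v(a) = -sqrt(C1 + a^2)
 v(a) = sqrt(C1 + a^2)


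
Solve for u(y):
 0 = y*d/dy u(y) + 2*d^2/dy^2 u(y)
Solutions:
 u(y) = C1 + C2*erf(y/2)


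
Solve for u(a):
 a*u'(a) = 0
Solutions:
 u(a) = C1


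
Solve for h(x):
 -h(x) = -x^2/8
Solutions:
 h(x) = x^2/8


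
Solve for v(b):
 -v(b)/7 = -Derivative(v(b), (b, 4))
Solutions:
 v(b) = C1*exp(-7^(3/4)*b/7) + C2*exp(7^(3/4)*b/7) + C3*sin(7^(3/4)*b/7) + C4*cos(7^(3/4)*b/7)


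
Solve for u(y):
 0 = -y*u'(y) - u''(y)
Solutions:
 u(y) = C1 + C2*erf(sqrt(2)*y/2)


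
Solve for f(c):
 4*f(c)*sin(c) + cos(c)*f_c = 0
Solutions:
 f(c) = C1*cos(c)^4


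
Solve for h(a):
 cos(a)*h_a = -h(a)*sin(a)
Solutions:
 h(a) = C1*cos(a)


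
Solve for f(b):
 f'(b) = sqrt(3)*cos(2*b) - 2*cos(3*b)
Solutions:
 f(b) = C1 + sqrt(3)*sin(2*b)/2 - 2*sin(3*b)/3


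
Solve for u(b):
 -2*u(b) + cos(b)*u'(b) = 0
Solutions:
 u(b) = C1*(sin(b) + 1)/(sin(b) - 1)


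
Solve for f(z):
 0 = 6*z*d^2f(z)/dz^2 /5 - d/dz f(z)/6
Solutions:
 f(z) = C1 + C2*z^(41/36)


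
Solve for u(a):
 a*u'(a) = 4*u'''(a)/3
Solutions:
 u(a) = C1 + Integral(C2*airyai(6^(1/3)*a/2) + C3*airybi(6^(1/3)*a/2), a)


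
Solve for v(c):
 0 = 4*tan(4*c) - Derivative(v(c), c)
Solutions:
 v(c) = C1 - log(cos(4*c))


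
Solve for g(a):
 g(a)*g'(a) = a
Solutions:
 g(a) = -sqrt(C1 + a^2)
 g(a) = sqrt(C1 + a^2)


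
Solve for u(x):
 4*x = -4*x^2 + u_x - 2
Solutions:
 u(x) = C1 + 4*x^3/3 + 2*x^2 + 2*x


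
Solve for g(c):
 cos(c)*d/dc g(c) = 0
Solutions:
 g(c) = C1


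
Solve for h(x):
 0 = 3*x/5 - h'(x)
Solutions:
 h(x) = C1 + 3*x^2/10


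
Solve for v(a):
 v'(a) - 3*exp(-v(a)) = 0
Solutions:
 v(a) = log(C1 + 3*a)


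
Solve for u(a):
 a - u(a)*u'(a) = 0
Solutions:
 u(a) = -sqrt(C1 + a^2)
 u(a) = sqrt(C1 + a^2)


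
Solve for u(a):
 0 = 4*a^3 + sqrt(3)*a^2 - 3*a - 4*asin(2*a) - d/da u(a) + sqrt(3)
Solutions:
 u(a) = C1 + a^4 + sqrt(3)*a^3/3 - 3*a^2/2 - 4*a*asin(2*a) + sqrt(3)*a - 2*sqrt(1 - 4*a^2)


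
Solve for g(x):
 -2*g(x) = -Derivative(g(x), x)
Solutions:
 g(x) = C1*exp(2*x)


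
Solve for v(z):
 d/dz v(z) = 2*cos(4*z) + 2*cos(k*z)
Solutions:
 v(z) = C1 + sin(4*z)/2 + 2*sin(k*z)/k


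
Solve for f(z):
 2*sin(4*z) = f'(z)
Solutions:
 f(z) = C1 - cos(4*z)/2


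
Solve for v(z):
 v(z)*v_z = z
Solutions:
 v(z) = -sqrt(C1 + z^2)
 v(z) = sqrt(C1 + z^2)


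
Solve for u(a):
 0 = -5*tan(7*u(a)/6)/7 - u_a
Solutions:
 u(a) = -6*asin(C1*exp(-5*a/6))/7 + 6*pi/7
 u(a) = 6*asin(C1*exp(-5*a/6))/7


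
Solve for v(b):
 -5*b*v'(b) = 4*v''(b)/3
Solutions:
 v(b) = C1 + C2*erf(sqrt(30)*b/4)


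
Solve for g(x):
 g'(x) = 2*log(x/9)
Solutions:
 g(x) = C1 + 2*x*log(x) - x*log(81) - 2*x


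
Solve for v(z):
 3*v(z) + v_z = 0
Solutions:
 v(z) = C1*exp(-3*z)


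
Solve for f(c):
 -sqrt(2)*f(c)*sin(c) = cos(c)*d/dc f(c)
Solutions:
 f(c) = C1*cos(c)^(sqrt(2))


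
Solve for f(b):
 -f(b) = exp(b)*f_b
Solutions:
 f(b) = C1*exp(exp(-b))


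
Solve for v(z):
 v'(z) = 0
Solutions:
 v(z) = C1


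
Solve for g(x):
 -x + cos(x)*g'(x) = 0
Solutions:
 g(x) = C1 + Integral(x/cos(x), x)


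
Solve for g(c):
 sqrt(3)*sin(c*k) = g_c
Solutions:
 g(c) = C1 - sqrt(3)*cos(c*k)/k


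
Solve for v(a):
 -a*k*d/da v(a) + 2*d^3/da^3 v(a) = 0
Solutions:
 v(a) = C1 + Integral(C2*airyai(2^(2/3)*a*k^(1/3)/2) + C3*airybi(2^(2/3)*a*k^(1/3)/2), a)


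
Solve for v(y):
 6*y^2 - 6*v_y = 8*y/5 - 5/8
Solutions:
 v(y) = C1 + y^3/3 - 2*y^2/15 + 5*y/48


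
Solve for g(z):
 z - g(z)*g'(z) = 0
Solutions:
 g(z) = -sqrt(C1 + z^2)
 g(z) = sqrt(C1 + z^2)


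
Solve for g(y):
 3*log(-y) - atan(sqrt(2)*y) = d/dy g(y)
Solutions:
 g(y) = C1 + 3*y*log(-y) - y*atan(sqrt(2)*y) - 3*y + sqrt(2)*log(2*y^2 + 1)/4


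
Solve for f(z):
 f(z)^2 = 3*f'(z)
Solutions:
 f(z) = -3/(C1 + z)


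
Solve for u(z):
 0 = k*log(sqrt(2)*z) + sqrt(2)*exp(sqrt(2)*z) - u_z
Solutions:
 u(z) = C1 + k*z*log(z) + k*z*(-1 + log(2)/2) + exp(sqrt(2)*z)


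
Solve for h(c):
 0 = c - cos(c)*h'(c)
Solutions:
 h(c) = C1 + Integral(c/cos(c), c)


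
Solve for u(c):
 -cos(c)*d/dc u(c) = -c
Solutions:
 u(c) = C1 + Integral(c/cos(c), c)


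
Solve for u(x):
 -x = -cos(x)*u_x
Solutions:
 u(x) = C1 + Integral(x/cos(x), x)


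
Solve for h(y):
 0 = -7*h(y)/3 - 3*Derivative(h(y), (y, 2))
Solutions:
 h(y) = C1*sin(sqrt(7)*y/3) + C2*cos(sqrt(7)*y/3)


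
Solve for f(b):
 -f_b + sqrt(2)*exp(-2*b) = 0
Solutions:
 f(b) = C1 - sqrt(2)*exp(-2*b)/2


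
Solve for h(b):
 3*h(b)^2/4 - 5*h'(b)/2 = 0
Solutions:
 h(b) = -10/(C1 + 3*b)


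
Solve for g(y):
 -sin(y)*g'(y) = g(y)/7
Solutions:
 g(y) = C1*(cos(y) + 1)^(1/14)/(cos(y) - 1)^(1/14)


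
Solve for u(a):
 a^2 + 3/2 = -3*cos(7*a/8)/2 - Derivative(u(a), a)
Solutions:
 u(a) = C1 - a^3/3 - 3*a/2 - 12*sin(7*a/8)/7


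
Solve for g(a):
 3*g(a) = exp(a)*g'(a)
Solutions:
 g(a) = C1*exp(-3*exp(-a))


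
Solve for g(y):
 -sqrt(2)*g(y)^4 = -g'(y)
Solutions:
 g(y) = (-1/(C1 + 3*sqrt(2)*y))^(1/3)
 g(y) = (-1/(C1 + sqrt(2)*y))^(1/3)*(-3^(2/3) - 3*3^(1/6)*I)/6
 g(y) = (-1/(C1 + sqrt(2)*y))^(1/3)*(-3^(2/3) + 3*3^(1/6)*I)/6


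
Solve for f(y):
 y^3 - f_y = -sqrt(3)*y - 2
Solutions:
 f(y) = C1 + y^4/4 + sqrt(3)*y^2/2 + 2*y


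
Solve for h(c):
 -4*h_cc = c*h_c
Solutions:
 h(c) = C1 + C2*erf(sqrt(2)*c/4)


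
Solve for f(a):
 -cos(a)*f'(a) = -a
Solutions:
 f(a) = C1 + Integral(a/cos(a), a)


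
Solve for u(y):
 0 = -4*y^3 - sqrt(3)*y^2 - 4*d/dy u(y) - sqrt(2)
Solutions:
 u(y) = C1 - y^4/4 - sqrt(3)*y^3/12 - sqrt(2)*y/4


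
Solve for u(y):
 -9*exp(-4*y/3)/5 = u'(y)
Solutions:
 u(y) = C1 + 27*exp(-4*y/3)/20


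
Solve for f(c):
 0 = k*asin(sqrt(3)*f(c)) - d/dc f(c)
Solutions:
 Integral(1/asin(sqrt(3)*_y), (_y, f(c))) = C1 + c*k


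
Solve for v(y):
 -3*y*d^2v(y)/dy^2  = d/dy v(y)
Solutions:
 v(y) = C1 + C2*y^(2/3)


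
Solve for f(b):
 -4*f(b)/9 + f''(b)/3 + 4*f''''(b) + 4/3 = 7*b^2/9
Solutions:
 f(b) = C1*exp(-sqrt(6)*b*sqrt(-1 + sqrt(65))/12) + C2*exp(sqrt(6)*b*sqrt(-1 + sqrt(65))/12) + C3*sin(sqrt(6)*b*sqrt(1 + sqrt(65))/12) + C4*cos(sqrt(6)*b*sqrt(1 + sqrt(65))/12) - 7*b^2/4 + 3/8


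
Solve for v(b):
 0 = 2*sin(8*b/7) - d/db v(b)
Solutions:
 v(b) = C1 - 7*cos(8*b/7)/4


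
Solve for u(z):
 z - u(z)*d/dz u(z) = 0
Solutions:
 u(z) = -sqrt(C1 + z^2)
 u(z) = sqrt(C1 + z^2)


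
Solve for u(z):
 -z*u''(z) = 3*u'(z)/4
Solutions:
 u(z) = C1 + C2*z^(1/4)


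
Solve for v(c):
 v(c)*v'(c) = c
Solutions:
 v(c) = -sqrt(C1 + c^2)
 v(c) = sqrt(C1 + c^2)


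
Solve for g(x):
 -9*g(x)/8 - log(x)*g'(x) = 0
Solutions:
 g(x) = C1*exp(-9*li(x)/8)


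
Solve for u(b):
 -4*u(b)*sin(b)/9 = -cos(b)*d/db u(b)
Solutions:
 u(b) = C1/cos(b)^(4/9)


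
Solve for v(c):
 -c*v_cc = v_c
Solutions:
 v(c) = C1 + C2*log(c)


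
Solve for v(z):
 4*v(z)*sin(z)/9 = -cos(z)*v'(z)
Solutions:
 v(z) = C1*cos(z)^(4/9)


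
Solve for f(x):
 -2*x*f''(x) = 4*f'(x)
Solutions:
 f(x) = C1 + C2/x


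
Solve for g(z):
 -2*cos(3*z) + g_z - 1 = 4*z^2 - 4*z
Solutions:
 g(z) = C1 + 4*z^3/3 - 2*z^2 + z + 2*sin(3*z)/3


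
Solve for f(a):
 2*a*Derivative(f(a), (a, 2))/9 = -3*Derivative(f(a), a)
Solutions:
 f(a) = C1 + C2/a^(25/2)


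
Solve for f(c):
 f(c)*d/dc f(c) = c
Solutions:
 f(c) = -sqrt(C1 + c^2)
 f(c) = sqrt(C1 + c^2)


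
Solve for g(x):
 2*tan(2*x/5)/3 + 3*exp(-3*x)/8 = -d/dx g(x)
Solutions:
 g(x) = C1 - 5*log(tan(2*x/5)^2 + 1)/6 + exp(-3*x)/8


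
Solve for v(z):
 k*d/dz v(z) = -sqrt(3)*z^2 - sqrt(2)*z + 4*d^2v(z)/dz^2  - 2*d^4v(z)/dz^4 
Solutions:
 v(z) = C1 + C2*exp(z*(6^(1/3)*(9*k + 2*sqrt(3)*sqrt(27*k^2/4 - 32))^(1/3)/12 - 2^(1/3)*3^(5/6)*I*(9*k + 2*sqrt(3)*sqrt(27*k^2/4 - 32))^(1/3)/12 - 8/((-6^(1/3) + 2^(1/3)*3^(5/6)*I)*(9*k + 2*sqrt(3)*sqrt(27*k^2/4 - 32))^(1/3)))) + C3*exp(z*(6^(1/3)*(9*k + 2*sqrt(3)*sqrt(27*k^2/4 - 32))^(1/3)/12 + 2^(1/3)*3^(5/6)*I*(9*k + 2*sqrt(3)*sqrt(27*k^2/4 - 32))^(1/3)/12 + 8/((6^(1/3) + 2^(1/3)*3^(5/6)*I)*(9*k + 2*sqrt(3)*sqrt(27*k^2/4 - 32))^(1/3)))) + C4*exp(-6^(1/3)*z*((9*k + 2*sqrt(3)*sqrt(27*k^2/4 - 32))^(1/3) + 4*6^(1/3)/(9*k + 2*sqrt(3)*sqrt(27*k^2/4 - 32))^(1/3))/6) - sqrt(3)*z^3/(3*k) - sqrt(2)*z^2/(2*k) - 4*sqrt(3)*z^2/k^2 - 4*sqrt(2)*z/k^2 - 32*sqrt(3)*z/k^3


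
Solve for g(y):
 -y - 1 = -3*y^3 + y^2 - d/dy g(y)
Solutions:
 g(y) = C1 - 3*y^4/4 + y^3/3 + y^2/2 + y


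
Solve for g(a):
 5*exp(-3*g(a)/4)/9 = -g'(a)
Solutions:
 g(a) = 4*log(C1 - 5*a/12)/3
 g(a) = 4*log((-18^(1/3) - 3*2^(1/3)*3^(1/6)*I)*(C1 - 5*a)^(1/3)/12)
 g(a) = 4*log((-18^(1/3) + 3*2^(1/3)*3^(1/6)*I)*(C1 - 5*a)^(1/3)/12)


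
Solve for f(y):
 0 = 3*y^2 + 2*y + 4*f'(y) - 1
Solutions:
 f(y) = C1 - y^3/4 - y^2/4 + y/4


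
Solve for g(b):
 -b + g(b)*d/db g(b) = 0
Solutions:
 g(b) = -sqrt(C1 + b^2)
 g(b) = sqrt(C1 + b^2)


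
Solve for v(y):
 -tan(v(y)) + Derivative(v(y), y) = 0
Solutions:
 v(y) = pi - asin(C1*exp(y))
 v(y) = asin(C1*exp(y))


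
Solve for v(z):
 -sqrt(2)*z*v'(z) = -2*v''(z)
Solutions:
 v(z) = C1 + C2*erfi(2^(1/4)*z/2)


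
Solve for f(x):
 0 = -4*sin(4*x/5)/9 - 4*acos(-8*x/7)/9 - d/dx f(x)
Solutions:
 f(x) = C1 - 4*x*acos(-8*x/7)/9 - sqrt(49 - 64*x^2)/18 + 5*cos(4*x/5)/9


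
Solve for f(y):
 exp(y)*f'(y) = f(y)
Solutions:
 f(y) = C1*exp(-exp(-y))


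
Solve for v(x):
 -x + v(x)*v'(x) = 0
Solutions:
 v(x) = -sqrt(C1 + x^2)
 v(x) = sqrt(C1 + x^2)


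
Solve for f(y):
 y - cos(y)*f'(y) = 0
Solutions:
 f(y) = C1 + Integral(y/cos(y), y)


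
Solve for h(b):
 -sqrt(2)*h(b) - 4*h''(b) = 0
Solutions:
 h(b) = C1*sin(2^(1/4)*b/2) + C2*cos(2^(1/4)*b/2)


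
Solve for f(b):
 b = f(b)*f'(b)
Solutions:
 f(b) = -sqrt(C1 + b^2)
 f(b) = sqrt(C1 + b^2)


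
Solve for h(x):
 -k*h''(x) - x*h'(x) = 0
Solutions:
 h(x) = C1 + C2*sqrt(k)*erf(sqrt(2)*x*sqrt(1/k)/2)


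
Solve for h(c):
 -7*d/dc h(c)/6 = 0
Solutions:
 h(c) = C1


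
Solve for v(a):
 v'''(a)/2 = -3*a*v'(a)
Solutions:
 v(a) = C1 + Integral(C2*airyai(-6^(1/3)*a) + C3*airybi(-6^(1/3)*a), a)


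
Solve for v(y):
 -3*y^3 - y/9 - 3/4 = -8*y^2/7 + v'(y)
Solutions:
 v(y) = C1 - 3*y^4/4 + 8*y^3/21 - y^2/18 - 3*y/4


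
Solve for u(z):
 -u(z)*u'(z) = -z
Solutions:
 u(z) = -sqrt(C1 + z^2)
 u(z) = sqrt(C1 + z^2)


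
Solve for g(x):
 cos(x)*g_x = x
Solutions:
 g(x) = C1 + Integral(x/cos(x), x)


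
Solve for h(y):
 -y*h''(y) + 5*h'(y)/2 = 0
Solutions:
 h(y) = C1 + C2*y^(7/2)


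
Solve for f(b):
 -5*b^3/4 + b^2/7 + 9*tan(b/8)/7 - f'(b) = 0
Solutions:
 f(b) = C1 - 5*b^4/16 + b^3/21 - 72*log(cos(b/8))/7


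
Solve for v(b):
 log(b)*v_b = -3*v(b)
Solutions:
 v(b) = C1*exp(-3*li(b))


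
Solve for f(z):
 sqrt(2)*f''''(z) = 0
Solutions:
 f(z) = C1 + C2*z + C3*z^2 + C4*z^3


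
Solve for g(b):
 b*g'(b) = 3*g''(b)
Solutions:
 g(b) = C1 + C2*erfi(sqrt(6)*b/6)


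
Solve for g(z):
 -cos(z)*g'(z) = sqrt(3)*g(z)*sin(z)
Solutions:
 g(z) = C1*cos(z)^(sqrt(3))


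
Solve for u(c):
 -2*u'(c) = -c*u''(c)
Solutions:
 u(c) = C1 + C2*c^3


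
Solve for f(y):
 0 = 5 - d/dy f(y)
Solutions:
 f(y) = C1 + 5*y


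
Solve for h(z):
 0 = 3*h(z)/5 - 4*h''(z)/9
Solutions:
 h(z) = C1*exp(-3*sqrt(15)*z/10) + C2*exp(3*sqrt(15)*z/10)


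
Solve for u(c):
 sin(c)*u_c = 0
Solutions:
 u(c) = C1


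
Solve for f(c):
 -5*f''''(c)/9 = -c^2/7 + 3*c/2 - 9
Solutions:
 f(c) = C1 + C2*c + C3*c^2 + C4*c^3 + c^6/1400 - 9*c^5/400 + 27*c^4/40


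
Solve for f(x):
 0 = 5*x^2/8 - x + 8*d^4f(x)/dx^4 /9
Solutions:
 f(x) = C1 + C2*x + C3*x^2 + C4*x^3 - x^6/512 + 3*x^5/320


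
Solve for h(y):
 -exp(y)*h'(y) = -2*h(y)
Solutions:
 h(y) = C1*exp(-2*exp(-y))


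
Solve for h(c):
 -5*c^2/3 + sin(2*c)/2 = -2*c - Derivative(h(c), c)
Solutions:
 h(c) = C1 + 5*c^3/9 - c^2 + cos(2*c)/4


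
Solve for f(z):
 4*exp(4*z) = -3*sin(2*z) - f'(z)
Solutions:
 f(z) = C1 - exp(4*z) + 3*cos(2*z)/2


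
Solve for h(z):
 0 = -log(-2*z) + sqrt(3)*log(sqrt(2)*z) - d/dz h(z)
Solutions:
 h(z) = C1 + z*(-1 + sqrt(3))*log(z) + z*(-sqrt(3) - log(2) + sqrt(3)*log(2)/2 + 1 - I*pi)


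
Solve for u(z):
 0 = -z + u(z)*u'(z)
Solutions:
 u(z) = -sqrt(C1 + z^2)
 u(z) = sqrt(C1 + z^2)


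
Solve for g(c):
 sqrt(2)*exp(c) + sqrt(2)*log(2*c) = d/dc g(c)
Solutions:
 g(c) = C1 + sqrt(2)*c*log(c) + sqrt(2)*c*(-1 + log(2)) + sqrt(2)*exp(c)


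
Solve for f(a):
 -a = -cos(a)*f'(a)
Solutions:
 f(a) = C1 + Integral(a/cos(a), a)


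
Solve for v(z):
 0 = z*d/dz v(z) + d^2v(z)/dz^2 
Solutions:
 v(z) = C1 + C2*erf(sqrt(2)*z/2)


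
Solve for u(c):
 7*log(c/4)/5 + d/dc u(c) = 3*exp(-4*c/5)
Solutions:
 u(c) = C1 - 7*c*log(c)/5 + 7*c*(1 + 2*log(2))/5 - 15*exp(-4*c/5)/4


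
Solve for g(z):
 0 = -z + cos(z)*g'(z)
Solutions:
 g(z) = C1 + Integral(z/cos(z), z)


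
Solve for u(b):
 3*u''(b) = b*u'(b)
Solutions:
 u(b) = C1 + C2*erfi(sqrt(6)*b/6)


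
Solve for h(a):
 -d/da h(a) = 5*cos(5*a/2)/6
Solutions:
 h(a) = C1 - sin(5*a/2)/3


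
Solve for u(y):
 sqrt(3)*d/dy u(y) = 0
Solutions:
 u(y) = C1


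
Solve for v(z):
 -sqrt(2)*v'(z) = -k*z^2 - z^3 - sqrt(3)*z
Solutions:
 v(z) = C1 + sqrt(2)*k*z^3/6 + sqrt(2)*z^4/8 + sqrt(6)*z^2/4


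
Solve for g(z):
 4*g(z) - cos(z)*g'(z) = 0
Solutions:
 g(z) = C1*(sin(z)^2 + 2*sin(z) + 1)/(sin(z)^2 - 2*sin(z) + 1)


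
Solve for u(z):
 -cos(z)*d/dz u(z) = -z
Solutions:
 u(z) = C1 + Integral(z/cos(z), z)


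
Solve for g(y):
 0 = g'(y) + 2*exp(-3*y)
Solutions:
 g(y) = C1 + 2*exp(-3*y)/3


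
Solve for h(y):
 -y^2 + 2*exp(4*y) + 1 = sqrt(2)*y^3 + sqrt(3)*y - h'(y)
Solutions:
 h(y) = C1 + sqrt(2)*y^4/4 + y^3/3 + sqrt(3)*y^2/2 - y - exp(4*y)/2


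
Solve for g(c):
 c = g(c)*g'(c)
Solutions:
 g(c) = -sqrt(C1 + c^2)
 g(c) = sqrt(C1 + c^2)


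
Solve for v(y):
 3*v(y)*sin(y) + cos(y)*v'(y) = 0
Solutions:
 v(y) = C1*cos(y)^3


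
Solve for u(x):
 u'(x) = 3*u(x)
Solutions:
 u(x) = C1*exp(3*x)


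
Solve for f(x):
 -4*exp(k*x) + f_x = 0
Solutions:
 f(x) = C1 + 4*exp(k*x)/k


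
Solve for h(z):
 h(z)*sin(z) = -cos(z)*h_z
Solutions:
 h(z) = C1*cos(z)


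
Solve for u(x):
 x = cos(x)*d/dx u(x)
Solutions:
 u(x) = C1 + Integral(x/cos(x), x)


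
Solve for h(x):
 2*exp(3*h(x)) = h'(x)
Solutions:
 h(x) = log(-1/(C1 + 6*x))/3
 h(x) = log((-1/(C1 + 2*x))^(1/3)*(-3^(2/3) - 3*3^(1/6)*I)/6)
 h(x) = log((-1/(C1 + 2*x))^(1/3)*(-3^(2/3) + 3*3^(1/6)*I)/6)


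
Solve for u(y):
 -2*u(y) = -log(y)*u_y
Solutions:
 u(y) = C1*exp(2*li(y))


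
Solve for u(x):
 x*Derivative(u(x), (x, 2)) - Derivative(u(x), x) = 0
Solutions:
 u(x) = C1 + C2*x^2


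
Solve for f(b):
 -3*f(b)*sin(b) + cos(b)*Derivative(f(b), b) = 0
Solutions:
 f(b) = C1/cos(b)^3


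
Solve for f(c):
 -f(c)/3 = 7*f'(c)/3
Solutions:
 f(c) = C1*exp(-c/7)


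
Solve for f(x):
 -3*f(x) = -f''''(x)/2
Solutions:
 f(x) = C1*exp(-6^(1/4)*x) + C2*exp(6^(1/4)*x) + C3*sin(6^(1/4)*x) + C4*cos(6^(1/4)*x)


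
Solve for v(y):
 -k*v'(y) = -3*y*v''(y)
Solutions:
 v(y) = C1 + y^(re(k)/3 + 1)*(C2*sin(log(y)*Abs(im(k))/3) + C3*cos(log(y)*im(k)/3))


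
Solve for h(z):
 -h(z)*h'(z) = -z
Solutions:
 h(z) = -sqrt(C1 + z^2)
 h(z) = sqrt(C1 + z^2)


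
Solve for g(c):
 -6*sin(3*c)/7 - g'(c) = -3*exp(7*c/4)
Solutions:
 g(c) = C1 + 12*exp(7*c/4)/7 + 2*cos(3*c)/7


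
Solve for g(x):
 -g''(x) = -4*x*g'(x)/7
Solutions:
 g(x) = C1 + C2*erfi(sqrt(14)*x/7)


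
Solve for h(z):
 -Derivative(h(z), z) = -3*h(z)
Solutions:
 h(z) = C1*exp(3*z)


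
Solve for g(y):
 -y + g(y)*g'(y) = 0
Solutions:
 g(y) = -sqrt(C1 + y^2)
 g(y) = sqrt(C1 + y^2)


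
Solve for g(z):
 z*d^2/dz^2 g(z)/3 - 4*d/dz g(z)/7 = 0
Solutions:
 g(z) = C1 + C2*z^(19/7)


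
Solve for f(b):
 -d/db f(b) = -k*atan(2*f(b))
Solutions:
 Integral(1/atan(2*_y), (_y, f(b))) = C1 + b*k


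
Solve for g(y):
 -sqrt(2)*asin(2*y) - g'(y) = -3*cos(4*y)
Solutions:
 g(y) = C1 - sqrt(2)*(y*asin(2*y) + sqrt(1 - 4*y^2)/2) + 3*sin(4*y)/4


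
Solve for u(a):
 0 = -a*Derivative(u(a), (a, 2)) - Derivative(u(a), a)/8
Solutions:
 u(a) = C1 + C2*a^(7/8)


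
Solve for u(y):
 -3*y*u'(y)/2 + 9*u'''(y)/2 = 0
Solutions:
 u(y) = C1 + Integral(C2*airyai(3^(2/3)*y/3) + C3*airybi(3^(2/3)*y/3), y)


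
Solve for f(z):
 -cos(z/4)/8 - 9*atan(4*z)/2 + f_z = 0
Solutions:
 f(z) = C1 + 9*z*atan(4*z)/2 - 9*log(16*z^2 + 1)/16 + sin(z/4)/2


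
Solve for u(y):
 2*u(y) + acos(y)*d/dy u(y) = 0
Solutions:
 u(y) = C1*exp(-2*Integral(1/acos(y), y))


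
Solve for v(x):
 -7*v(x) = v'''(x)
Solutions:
 v(x) = C3*exp(-7^(1/3)*x) + (C1*sin(sqrt(3)*7^(1/3)*x/2) + C2*cos(sqrt(3)*7^(1/3)*x/2))*exp(7^(1/3)*x/2)


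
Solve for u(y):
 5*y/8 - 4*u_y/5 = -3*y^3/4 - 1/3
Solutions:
 u(y) = C1 + 15*y^4/64 + 25*y^2/64 + 5*y/12


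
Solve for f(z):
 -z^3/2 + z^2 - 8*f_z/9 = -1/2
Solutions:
 f(z) = C1 - 9*z^4/64 + 3*z^3/8 + 9*z/16


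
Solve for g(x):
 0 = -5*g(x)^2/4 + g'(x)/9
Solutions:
 g(x) = -4/(C1 + 45*x)


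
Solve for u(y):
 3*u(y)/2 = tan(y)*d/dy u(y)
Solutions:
 u(y) = C1*sin(y)^(3/2)


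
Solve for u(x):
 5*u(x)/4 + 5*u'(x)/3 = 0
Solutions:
 u(x) = C1*exp(-3*x/4)


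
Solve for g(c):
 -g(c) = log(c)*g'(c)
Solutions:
 g(c) = C1*exp(-li(c))


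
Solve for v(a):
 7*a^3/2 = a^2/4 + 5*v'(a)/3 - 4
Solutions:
 v(a) = C1 + 21*a^4/40 - a^3/20 + 12*a/5


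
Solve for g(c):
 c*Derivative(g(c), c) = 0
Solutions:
 g(c) = C1


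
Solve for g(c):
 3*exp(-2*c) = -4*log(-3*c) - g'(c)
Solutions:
 g(c) = C1 - 4*c*log(-c) + 4*c*(1 - log(3)) + 3*exp(-2*c)/2


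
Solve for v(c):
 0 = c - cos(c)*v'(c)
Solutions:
 v(c) = C1 + Integral(c/cos(c), c)


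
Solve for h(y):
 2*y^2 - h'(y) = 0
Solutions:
 h(y) = C1 + 2*y^3/3


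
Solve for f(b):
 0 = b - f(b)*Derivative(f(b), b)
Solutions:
 f(b) = -sqrt(C1 + b^2)
 f(b) = sqrt(C1 + b^2)


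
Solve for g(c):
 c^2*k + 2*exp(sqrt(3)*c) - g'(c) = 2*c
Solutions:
 g(c) = C1 + c^3*k/3 - c^2 + 2*sqrt(3)*exp(sqrt(3)*c)/3


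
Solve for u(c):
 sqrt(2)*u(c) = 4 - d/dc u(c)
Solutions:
 u(c) = C1*exp(-sqrt(2)*c) + 2*sqrt(2)


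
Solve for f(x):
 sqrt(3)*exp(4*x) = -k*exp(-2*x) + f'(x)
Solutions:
 f(x) = C1 - k*exp(-2*x)/2 + sqrt(3)*exp(4*x)/4


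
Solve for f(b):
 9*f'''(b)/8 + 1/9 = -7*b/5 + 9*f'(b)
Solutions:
 f(b) = C1 + C2*exp(-2*sqrt(2)*b) + C3*exp(2*sqrt(2)*b) + 7*b^2/90 + b/81


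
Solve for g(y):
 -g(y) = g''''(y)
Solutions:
 g(y) = (C1*sin(sqrt(2)*y/2) + C2*cos(sqrt(2)*y/2))*exp(-sqrt(2)*y/2) + (C3*sin(sqrt(2)*y/2) + C4*cos(sqrt(2)*y/2))*exp(sqrt(2)*y/2)


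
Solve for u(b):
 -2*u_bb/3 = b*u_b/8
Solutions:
 u(b) = C1 + C2*erf(sqrt(6)*b/8)


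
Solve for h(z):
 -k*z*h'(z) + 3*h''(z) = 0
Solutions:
 h(z) = Piecewise((-sqrt(6)*sqrt(pi)*C1*erf(sqrt(6)*z*sqrt(-k)/6)/(2*sqrt(-k)) - C2, (k > 0) | (k < 0)), (-C1*z - C2, True))


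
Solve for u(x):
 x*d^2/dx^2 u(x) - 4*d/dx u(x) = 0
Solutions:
 u(x) = C1 + C2*x^5


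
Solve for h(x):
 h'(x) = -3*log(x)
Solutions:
 h(x) = C1 - 3*x*log(x) + 3*x


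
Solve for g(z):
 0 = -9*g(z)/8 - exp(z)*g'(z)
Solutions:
 g(z) = C1*exp(9*exp(-z)/8)


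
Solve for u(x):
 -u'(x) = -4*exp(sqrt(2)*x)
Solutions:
 u(x) = C1 + 2*sqrt(2)*exp(sqrt(2)*x)


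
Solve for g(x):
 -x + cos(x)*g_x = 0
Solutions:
 g(x) = C1 + Integral(x/cos(x), x)


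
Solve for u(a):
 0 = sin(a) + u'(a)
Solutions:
 u(a) = C1 + cos(a)


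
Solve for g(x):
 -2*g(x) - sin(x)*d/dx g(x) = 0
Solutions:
 g(x) = C1*(cos(x) + 1)/(cos(x) - 1)


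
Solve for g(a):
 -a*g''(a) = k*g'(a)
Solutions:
 g(a) = C1 + a^(1 - re(k))*(C2*sin(log(a)*Abs(im(k))) + C3*cos(log(a)*im(k)))


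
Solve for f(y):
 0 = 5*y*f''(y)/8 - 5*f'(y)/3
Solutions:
 f(y) = C1 + C2*y^(11/3)


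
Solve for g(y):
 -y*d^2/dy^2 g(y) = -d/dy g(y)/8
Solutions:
 g(y) = C1 + C2*y^(9/8)


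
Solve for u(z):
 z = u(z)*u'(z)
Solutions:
 u(z) = -sqrt(C1 + z^2)
 u(z) = sqrt(C1 + z^2)


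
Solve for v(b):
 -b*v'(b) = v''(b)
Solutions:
 v(b) = C1 + C2*erf(sqrt(2)*b/2)


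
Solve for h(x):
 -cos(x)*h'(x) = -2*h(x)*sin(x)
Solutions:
 h(x) = C1/cos(x)^2


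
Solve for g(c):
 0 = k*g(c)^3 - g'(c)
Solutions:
 g(c) = -sqrt(2)*sqrt(-1/(C1 + c*k))/2
 g(c) = sqrt(2)*sqrt(-1/(C1 + c*k))/2


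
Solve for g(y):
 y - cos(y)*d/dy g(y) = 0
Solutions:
 g(y) = C1 + Integral(y/cos(y), y)


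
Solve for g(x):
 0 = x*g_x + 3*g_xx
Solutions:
 g(x) = C1 + C2*erf(sqrt(6)*x/6)


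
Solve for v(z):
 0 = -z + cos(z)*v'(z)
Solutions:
 v(z) = C1 + Integral(z/cos(z), z)


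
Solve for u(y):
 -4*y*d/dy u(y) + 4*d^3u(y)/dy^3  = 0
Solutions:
 u(y) = C1 + Integral(C2*airyai(y) + C3*airybi(y), y)


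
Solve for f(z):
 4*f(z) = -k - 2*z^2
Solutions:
 f(z) = -k/4 - z^2/2


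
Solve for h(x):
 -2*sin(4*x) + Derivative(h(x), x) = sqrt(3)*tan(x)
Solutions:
 h(x) = C1 - sqrt(3)*log(cos(x)) - cos(4*x)/2


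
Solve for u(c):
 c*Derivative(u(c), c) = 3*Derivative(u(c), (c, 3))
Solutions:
 u(c) = C1 + Integral(C2*airyai(3^(2/3)*c/3) + C3*airybi(3^(2/3)*c/3), c)


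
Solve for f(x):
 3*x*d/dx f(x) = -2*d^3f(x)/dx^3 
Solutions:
 f(x) = C1 + Integral(C2*airyai(-2^(2/3)*3^(1/3)*x/2) + C3*airybi(-2^(2/3)*3^(1/3)*x/2), x)


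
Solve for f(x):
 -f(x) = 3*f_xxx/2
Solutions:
 f(x) = C3*exp(-2^(1/3)*3^(2/3)*x/3) + (C1*sin(2^(1/3)*3^(1/6)*x/2) + C2*cos(2^(1/3)*3^(1/6)*x/2))*exp(2^(1/3)*3^(2/3)*x/6)


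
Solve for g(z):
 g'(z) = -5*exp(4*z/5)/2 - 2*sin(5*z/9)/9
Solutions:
 g(z) = C1 - 25*exp(4*z/5)/8 + 2*cos(5*z/9)/5


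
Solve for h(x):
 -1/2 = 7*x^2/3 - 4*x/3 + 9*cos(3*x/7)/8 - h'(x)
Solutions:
 h(x) = C1 + 7*x^3/9 - 2*x^2/3 + x/2 + 21*sin(3*x/7)/8


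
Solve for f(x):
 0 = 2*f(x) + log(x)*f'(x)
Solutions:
 f(x) = C1*exp(-2*li(x))


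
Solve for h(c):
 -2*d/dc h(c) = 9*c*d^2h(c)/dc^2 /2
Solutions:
 h(c) = C1 + C2*c^(5/9)


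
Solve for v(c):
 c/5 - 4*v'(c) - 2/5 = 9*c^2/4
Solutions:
 v(c) = C1 - 3*c^3/16 + c^2/40 - c/10


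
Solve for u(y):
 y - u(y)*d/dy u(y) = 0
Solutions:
 u(y) = -sqrt(C1 + y^2)
 u(y) = sqrt(C1 + y^2)


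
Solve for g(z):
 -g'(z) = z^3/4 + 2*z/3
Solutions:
 g(z) = C1 - z^4/16 - z^2/3


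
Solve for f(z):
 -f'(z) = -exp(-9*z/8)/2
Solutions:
 f(z) = C1 - 4*exp(-9*z/8)/9


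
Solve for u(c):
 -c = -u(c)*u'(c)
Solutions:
 u(c) = -sqrt(C1 + c^2)
 u(c) = sqrt(C1 + c^2)


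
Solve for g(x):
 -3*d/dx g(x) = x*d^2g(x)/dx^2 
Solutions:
 g(x) = C1 + C2/x^2


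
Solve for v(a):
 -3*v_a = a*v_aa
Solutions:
 v(a) = C1 + C2/a^2


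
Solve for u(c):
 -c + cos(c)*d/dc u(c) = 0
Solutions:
 u(c) = C1 + Integral(c/cos(c), c)


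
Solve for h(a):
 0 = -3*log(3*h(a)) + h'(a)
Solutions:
 -Integral(1/(log(_y) + log(3)), (_y, h(a)))/3 = C1 - a


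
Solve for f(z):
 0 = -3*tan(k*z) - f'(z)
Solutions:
 f(z) = C1 - 3*Piecewise((-log(cos(k*z))/k, Ne(k, 0)), (0, True))


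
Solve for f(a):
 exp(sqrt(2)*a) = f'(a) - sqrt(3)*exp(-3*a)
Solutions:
 f(a) = C1 + sqrt(2)*exp(sqrt(2)*a)/2 - sqrt(3)*exp(-3*a)/3


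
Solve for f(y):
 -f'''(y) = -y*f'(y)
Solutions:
 f(y) = C1 + Integral(C2*airyai(y) + C3*airybi(y), y)


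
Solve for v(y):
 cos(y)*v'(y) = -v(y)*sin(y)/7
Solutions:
 v(y) = C1*cos(y)^(1/7)


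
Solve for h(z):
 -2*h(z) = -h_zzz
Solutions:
 h(z) = C3*exp(2^(1/3)*z) + (C1*sin(2^(1/3)*sqrt(3)*z/2) + C2*cos(2^(1/3)*sqrt(3)*z/2))*exp(-2^(1/3)*z/2)


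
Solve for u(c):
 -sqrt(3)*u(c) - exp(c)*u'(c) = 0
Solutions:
 u(c) = C1*exp(sqrt(3)*exp(-c))


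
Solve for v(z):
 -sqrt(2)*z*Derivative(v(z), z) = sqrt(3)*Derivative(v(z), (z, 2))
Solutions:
 v(z) = C1 + C2*erf(6^(3/4)*z/6)


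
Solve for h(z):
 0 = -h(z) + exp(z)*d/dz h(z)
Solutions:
 h(z) = C1*exp(-exp(-z))


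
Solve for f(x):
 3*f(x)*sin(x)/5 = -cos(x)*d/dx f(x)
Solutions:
 f(x) = C1*cos(x)^(3/5)


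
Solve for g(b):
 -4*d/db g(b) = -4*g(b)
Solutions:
 g(b) = C1*exp(b)


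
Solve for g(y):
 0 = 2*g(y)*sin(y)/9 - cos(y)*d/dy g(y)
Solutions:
 g(y) = C1/cos(y)^(2/9)


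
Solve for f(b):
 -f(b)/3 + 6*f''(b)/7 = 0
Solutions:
 f(b) = C1*exp(-sqrt(14)*b/6) + C2*exp(sqrt(14)*b/6)


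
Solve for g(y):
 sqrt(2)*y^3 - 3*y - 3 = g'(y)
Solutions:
 g(y) = C1 + sqrt(2)*y^4/4 - 3*y^2/2 - 3*y


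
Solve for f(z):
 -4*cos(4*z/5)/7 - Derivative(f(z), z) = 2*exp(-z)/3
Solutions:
 f(z) = C1 - 5*sin(4*z/5)/7 + 2*exp(-z)/3


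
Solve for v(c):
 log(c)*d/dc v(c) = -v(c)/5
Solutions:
 v(c) = C1*exp(-li(c)/5)


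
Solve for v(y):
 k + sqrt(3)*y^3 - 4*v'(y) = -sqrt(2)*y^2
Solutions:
 v(y) = C1 + k*y/4 + sqrt(3)*y^4/16 + sqrt(2)*y^3/12


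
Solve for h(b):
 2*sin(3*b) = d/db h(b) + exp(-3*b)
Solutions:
 h(b) = C1 - 2*cos(3*b)/3 + exp(-3*b)/3


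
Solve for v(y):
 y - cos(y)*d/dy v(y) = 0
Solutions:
 v(y) = C1 + Integral(y/cos(y), y)


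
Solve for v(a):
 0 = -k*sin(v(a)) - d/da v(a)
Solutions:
 v(a) = -acos((-C1 - exp(2*a*k))/(C1 - exp(2*a*k))) + 2*pi
 v(a) = acos((-C1 - exp(2*a*k))/(C1 - exp(2*a*k)))


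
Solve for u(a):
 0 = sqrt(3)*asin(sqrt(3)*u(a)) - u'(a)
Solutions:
 Integral(1/asin(sqrt(3)*_y), (_y, u(a))) = C1 + sqrt(3)*a


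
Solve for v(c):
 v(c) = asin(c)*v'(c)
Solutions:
 v(c) = C1*exp(Integral(1/asin(c), c))


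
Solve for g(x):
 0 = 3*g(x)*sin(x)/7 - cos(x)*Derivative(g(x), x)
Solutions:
 g(x) = C1/cos(x)^(3/7)


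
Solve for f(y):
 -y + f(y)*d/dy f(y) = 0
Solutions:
 f(y) = -sqrt(C1 + y^2)
 f(y) = sqrt(C1 + y^2)


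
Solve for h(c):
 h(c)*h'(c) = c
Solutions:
 h(c) = -sqrt(C1 + c^2)
 h(c) = sqrt(C1 + c^2)


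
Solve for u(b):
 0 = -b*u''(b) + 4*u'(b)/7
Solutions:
 u(b) = C1 + C2*b^(11/7)


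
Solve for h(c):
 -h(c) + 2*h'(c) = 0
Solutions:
 h(c) = C1*exp(c/2)


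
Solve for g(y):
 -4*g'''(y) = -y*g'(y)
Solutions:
 g(y) = C1 + Integral(C2*airyai(2^(1/3)*y/2) + C3*airybi(2^(1/3)*y/2), y)


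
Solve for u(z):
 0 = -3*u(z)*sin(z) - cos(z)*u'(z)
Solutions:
 u(z) = C1*cos(z)^3


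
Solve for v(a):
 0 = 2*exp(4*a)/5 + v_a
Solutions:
 v(a) = C1 - exp(4*a)/10


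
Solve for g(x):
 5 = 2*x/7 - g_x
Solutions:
 g(x) = C1 + x^2/7 - 5*x


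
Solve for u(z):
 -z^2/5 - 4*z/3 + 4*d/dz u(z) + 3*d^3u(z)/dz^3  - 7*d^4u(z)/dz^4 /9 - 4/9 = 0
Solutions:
 u(z) = C1 + C2*exp(z*(-3^(2/3)*(14*sqrt(130) + 179)^(1/3) - 27*3^(1/3)/(14*sqrt(130) + 179)^(1/3) + 18)/14)*sin(3*3^(1/6)*z*(-(14*sqrt(130) + 179)^(1/3) + 9*3^(2/3)/(14*sqrt(130) + 179)^(1/3))/14) + C3*exp(z*(-3^(2/3)*(14*sqrt(130) + 179)^(1/3) - 27*3^(1/3)/(14*sqrt(130) + 179)^(1/3) + 18)/14)*cos(3*3^(1/6)*z*(-(14*sqrt(130) + 179)^(1/3) + 9*3^(2/3)/(14*sqrt(130) + 179)^(1/3))/14) + C4*exp(z*(27*3^(1/3)/(14*sqrt(130) + 179)^(1/3) + 9 + 3^(2/3)*(14*sqrt(130) + 179)^(1/3))/7) + z^3/60 + z^2/6 + 13*z/360


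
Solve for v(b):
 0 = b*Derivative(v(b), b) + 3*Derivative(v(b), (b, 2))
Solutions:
 v(b) = C1 + C2*erf(sqrt(6)*b/6)


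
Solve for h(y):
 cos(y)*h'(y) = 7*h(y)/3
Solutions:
 h(y) = C1*(sin(y) + 1)^(7/6)/(sin(y) - 1)^(7/6)


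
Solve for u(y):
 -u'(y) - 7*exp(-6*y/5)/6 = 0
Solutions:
 u(y) = C1 + 35*exp(-6*y/5)/36


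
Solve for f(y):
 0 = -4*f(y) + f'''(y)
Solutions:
 f(y) = C3*exp(2^(2/3)*y) + (C1*sin(2^(2/3)*sqrt(3)*y/2) + C2*cos(2^(2/3)*sqrt(3)*y/2))*exp(-2^(2/3)*y/2)


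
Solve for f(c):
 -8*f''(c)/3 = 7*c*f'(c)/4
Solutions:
 f(c) = C1 + C2*erf(sqrt(21)*c/8)


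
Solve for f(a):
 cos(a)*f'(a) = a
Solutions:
 f(a) = C1 + Integral(a/cos(a), a)


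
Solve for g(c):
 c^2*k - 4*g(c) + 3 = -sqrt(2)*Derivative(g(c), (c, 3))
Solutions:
 g(c) = C3*exp(sqrt(2)*c) + c^2*k/4 + (C1*sin(sqrt(6)*c/2) + C2*cos(sqrt(6)*c/2))*exp(-sqrt(2)*c/2) + 3/4


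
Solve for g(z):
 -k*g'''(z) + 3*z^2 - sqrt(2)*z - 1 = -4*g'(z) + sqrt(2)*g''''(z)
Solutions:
 g(z) = C1 + C2*exp(-z*(2^(5/6)*k^2/(2*(k^3/4 + sqrt(-k^6 + (k^3 - 108)^2)/4 - 27)^(1/3)) + sqrt(2)*k + 2*2^(1/6)*(k^3/4 + sqrt(-k^6 + (k^3 - 108)^2)/4 - 27)^(1/3))/6) + C3*exp(z*(-2^(5/6)*k^2/((-1 + sqrt(3)*I)*(k^3/4 + sqrt(-k^6 + (k^3 - 108)^2)/4 - 27)^(1/3)) - sqrt(2)*k + 2^(1/6)*(k^3/4 + sqrt(-k^6 + (k^3 - 108)^2)/4 - 27)^(1/3) - 2^(1/6)*sqrt(3)*I*(k^3/4 + sqrt(-k^6 + (k^3 - 108)^2)/4 - 27)^(1/3))/6) + C4*exp(z*(2^(5/6)*k^2/((1 + sqrt(3)*I)*(k^3/4 + sqrt(-k^6 + (k^3 - 108)^2)/4 - 27)^(1/3)) - sqrt(2)*k + 2^(1/6)*(k^3/4 + sqrt(-k^6 + (k^3 - 108)^2)/4 - 27)^(1/3) + 2^(1/6)*sqrt(3)*I*(k^3/4 + sqrt(-k^6 + (k^3 - 108)^2)/4 - 27)^(1/3))/6) - 3*k*z/8 - z^3/4 + sqrt(2)*z^2/8 + z/4


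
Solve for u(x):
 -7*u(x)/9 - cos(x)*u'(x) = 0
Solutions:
 u(x) = C1*(sin(x) - 1)^(7/18)/(sin(x) + 1)^(7/18)


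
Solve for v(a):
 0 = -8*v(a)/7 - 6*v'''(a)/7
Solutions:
 v(a) = C3*exp(-6^(2/3)*a/3) + (C1*sin(2^(2/3)*3^(1/6)*a/2) + C2*cos(2^(2/3)*3^(1/6)*a/2))*exp(6^(2/3)*a/6)


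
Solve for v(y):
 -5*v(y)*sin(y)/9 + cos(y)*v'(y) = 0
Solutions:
 v(y) = C1/cos(y)^(5/9)


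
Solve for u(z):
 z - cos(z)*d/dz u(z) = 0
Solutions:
 u(z) = C1 + Integral(z/cos(z), z)


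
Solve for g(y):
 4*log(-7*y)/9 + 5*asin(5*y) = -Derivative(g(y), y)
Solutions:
 g(y) = C1 - 4*y*log(-y)/9 - 5*y*asin(5*y) - 4*y*log(7)/9 + 4*y/9 - sqrt(1 - 25*y^2)


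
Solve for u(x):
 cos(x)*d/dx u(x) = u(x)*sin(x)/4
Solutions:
 u(x) = C1/cos(x)^(1/4)


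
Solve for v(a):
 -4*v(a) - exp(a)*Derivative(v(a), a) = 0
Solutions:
 v(a) = C1*exp(4*exp(-a))


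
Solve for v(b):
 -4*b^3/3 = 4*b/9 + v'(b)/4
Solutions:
 v(b) = C1 - 4*b^4/3 - 8*b^2/9


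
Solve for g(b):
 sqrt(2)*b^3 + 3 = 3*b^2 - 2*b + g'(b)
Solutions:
 g(b) = C1 + sqrt(2)*b^4/4 - b^3 + b^2 + 3*b


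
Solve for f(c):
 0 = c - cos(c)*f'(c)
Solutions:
 f(c) = C1 + Integral(c/cos(c), c)


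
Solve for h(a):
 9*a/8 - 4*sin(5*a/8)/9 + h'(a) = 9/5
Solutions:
 h(a) = C1 - 9*a^2/16 + 9*a/5 - 32*cos(5*a/8)/45


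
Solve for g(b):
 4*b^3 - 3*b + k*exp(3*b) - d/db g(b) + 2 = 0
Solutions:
 g(b) = C1 + b^4 - 3*b^2/2 + 2*b + k*exp(3*b)/3


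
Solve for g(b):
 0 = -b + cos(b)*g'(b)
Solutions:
 g(b) = C1 + Integral(b/cos(b), b)


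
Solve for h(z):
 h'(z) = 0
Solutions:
 h(z) = C1


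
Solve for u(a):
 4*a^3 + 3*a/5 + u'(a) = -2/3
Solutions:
 u(a) = C1 - a^4 - 3*a^2/10 - 2*a/3


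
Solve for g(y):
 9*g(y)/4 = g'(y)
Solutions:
 g(y) = C1*exp(9*y/4)


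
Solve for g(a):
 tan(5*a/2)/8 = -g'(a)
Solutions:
 g(a) = C1 + log(cos(5*a/2))/20


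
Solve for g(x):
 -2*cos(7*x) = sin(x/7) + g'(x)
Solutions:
 g(x) = C1 - 2*sin(7*x)/7 + 7*cos(x/7)


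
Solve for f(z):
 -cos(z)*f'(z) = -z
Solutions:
 f(z) = C1 + Integral(z/cos(z), z)


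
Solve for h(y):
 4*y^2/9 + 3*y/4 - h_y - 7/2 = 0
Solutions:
 h(y) = C1 + 4*y^3/27 + 3*y^2/8 - 7*y/2


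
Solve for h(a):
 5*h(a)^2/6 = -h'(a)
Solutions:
 h(a) = 6/(C1 + 5*a)


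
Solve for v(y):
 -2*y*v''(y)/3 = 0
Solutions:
 v(y) = C1 + C2*y


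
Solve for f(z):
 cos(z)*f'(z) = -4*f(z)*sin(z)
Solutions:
 f(z) = C1*cos(z)^4


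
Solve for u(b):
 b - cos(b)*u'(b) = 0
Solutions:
 u(b) = C1 + Integral(b/cos(b), b)


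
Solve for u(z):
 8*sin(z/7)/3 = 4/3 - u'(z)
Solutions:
 u(z) = C1 + 4*z/3 + 56*cos(z/7)/3


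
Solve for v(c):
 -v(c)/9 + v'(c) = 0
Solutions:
 v(c) = C1*exp(c/9)


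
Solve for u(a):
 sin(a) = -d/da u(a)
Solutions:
 u(a) = C1 + cos(a)


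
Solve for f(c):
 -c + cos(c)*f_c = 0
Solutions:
 f(c) = C1 + Integral(c/cos(c), c)


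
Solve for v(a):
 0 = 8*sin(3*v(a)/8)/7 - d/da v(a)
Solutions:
 -8*a/7 + 4*log(cos(3*v(a)/8) - 1)/3 - 4*log(cos(3*v(a)/8) + 1)/3 = C1


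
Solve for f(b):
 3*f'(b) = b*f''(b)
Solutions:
 f(b) = C1 + C2*b^4


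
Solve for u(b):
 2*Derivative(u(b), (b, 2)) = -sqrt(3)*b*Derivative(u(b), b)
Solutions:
 u(b) = C1 + C2*erf(3^(1/4)*b/2)


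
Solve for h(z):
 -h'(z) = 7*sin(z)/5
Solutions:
 h(z) = C1 + 7*cos(z)/5


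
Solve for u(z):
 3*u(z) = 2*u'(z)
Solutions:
 u(z) = C1*exp(3*z/2)


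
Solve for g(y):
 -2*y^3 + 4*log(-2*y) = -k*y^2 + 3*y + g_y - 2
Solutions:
 g(y) = C1 + k*y^3/3 - y^4/2 - 3*y^2/2 + 4*y*log(-y) + 2*y*(-1 + 2*log(2))


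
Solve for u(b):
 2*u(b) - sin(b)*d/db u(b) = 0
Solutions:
 u(b) = C1*(cos(b) - 1)/(cos(b) + 1)


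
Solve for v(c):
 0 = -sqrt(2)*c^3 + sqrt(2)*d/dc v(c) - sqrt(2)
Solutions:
 v(c) = C1 + c^4/4 + c


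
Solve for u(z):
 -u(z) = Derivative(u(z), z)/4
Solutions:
 u(z) = C1*exp(-4*z)


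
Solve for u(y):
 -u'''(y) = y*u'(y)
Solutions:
 u(y) = C1 + Integral(C2*airyai(-y) + C3*airybi(-y), y)


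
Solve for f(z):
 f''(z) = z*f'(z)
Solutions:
 f(z) = C1 + C2*erfi(sqrt(2)*z/2)


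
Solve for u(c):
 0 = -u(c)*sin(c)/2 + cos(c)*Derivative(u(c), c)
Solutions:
 u(c) = C1/sqrt(cos(c))


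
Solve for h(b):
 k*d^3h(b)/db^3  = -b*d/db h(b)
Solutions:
 h(b) = C1 + Integral(C2*airyai(b*(-1/k)^(1/3)) + C3*airybi(b*(-1/k)^(1/3)), b)


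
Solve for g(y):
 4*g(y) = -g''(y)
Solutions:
 g(y) = C1*sin(2*y) + C2*cos(2*y)


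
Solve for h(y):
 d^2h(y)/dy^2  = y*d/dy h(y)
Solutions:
 h(y) = C1 + C2*erfi(sqrt(2)*y/2)


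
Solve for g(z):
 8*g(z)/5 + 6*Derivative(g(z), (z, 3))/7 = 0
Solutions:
 g(z) = C3*exp(-15^(2/3)*28^(1/3)*z/15) + (C1*sin(28^(1/3)*3^(1/6)*5^(2/3)*z/10) + C2*cos(28^(1/3)*3^(1/6)*5^(2/3)*z/10))*exp(15^(2/3)*28^(1/3)*z/30)


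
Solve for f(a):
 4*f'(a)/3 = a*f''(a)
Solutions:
 f(a) = C1 + C2*a^(7/3)


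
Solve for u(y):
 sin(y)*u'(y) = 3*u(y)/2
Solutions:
 u(y) = C1*(cos(y) - 1)^(3/4)/(cos(y) + 1)^(3/4)


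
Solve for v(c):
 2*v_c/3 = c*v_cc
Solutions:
 v(c) = C1 + C2*c^(5/3)


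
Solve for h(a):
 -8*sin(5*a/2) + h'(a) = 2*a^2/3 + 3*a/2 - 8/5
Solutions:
 h(a) = C1 + 2*a^3/9 + 3*a^2/4 - 8*a/5 - 16*cos(5*a/2)/5


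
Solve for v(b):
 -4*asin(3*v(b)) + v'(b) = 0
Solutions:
 Integral(1/asin(3*_y), (_y, v(b))) = C1 + 4*b


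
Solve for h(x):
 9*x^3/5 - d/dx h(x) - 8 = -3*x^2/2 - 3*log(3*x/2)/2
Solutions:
 h(x) = C1 + 9*x^4/20 + x^3/2 + 3*x*log(x)/2 - 19*x/2 - 2*x*log(2) + x*log(6)/2 + x*log(3)


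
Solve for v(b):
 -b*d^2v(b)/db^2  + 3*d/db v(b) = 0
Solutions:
 v(b) = C1 + C2*b^4


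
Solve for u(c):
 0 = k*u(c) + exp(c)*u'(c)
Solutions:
 u(c) = C1*exp(k*exp(-c))


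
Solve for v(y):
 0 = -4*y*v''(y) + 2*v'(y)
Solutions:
 v(y) = C1 + C2*y^(3/2)


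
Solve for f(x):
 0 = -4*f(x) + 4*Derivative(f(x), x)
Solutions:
 f(x) = C1*exp(x)


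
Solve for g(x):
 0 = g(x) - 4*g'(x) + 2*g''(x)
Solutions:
 g(x) = C1*exp(x*(1 - sqrt(2)/2)) + C2*exp(x*(sqrt(2)/2 + 1))


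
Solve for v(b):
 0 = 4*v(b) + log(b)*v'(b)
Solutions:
 v(b) = C1*exp(-4*li(b))


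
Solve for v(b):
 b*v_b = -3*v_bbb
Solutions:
 v(b) = C1 + Integral(C2*airyai(-3^(2/3)*b/3) + C3*airybi(-3^(2/3)*b/3), b)


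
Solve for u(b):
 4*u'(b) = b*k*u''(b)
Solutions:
 u(b) = C1 + b^(((re(k) + 4)*re(k) + im(k)^2)/(re(k)^2 + im(k)^2))*(C2*sin(4*log(b)*Abs(im(k))/(re(k)^2 + im(k)^2)) + C3*cos(4*log(b)*im(k)/(re(k)^2 + im(k)^2)))


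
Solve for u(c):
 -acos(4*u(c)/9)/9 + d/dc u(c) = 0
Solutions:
 Integral(1/acos(4*_y/9), (_y, u(c))) = C1 + c/9


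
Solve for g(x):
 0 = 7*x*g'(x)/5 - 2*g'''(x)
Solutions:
 g(x) = C1 + Integral(C2*airyai(10^(2/3)*7^(1/3)*x/10) + C3*airybi(10^(2/3)*7^(1/3)*x/10), x)


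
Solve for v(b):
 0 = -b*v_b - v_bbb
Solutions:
 v(b) = C1 + Integral(C2*airyai(-b) + C3*airybi(-b), b)


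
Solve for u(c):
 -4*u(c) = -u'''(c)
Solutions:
 u(c) = C3*exp(2^(2/3)*c) + (C1*sin(2^(2/3)*sqrt(3)*c/2) + C2*cos(2^(2/3)*sqrt(3)*c/2))*exp(-2^(2/3)*c/2)


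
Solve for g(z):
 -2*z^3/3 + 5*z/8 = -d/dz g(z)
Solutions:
 g(z) = C1 + z^4/6 - 5*z^2/16


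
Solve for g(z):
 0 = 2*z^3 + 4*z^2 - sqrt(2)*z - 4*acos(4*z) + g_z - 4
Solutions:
 g(z) = C1 - z^4/2 - 4*z^3/3 + sqrt(2)*z^2/2 + 4*z*acos(4*z) + 4*z - sqrt(1 - 16*z^2)


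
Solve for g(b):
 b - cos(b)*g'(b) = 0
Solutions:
 g(b) = C1 + Integral(b/cos(b), b)


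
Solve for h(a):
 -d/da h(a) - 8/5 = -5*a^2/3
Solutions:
 h(a) = C1 + 5*a^3/9 - 8*a/5


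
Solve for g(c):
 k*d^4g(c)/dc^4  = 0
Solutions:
 g(c) = C1 + C2*c + C3*c^2 + C4*c^3


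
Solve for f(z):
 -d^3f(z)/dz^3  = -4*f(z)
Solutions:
 f(z) = C3*exp(2^(2/3)*z) + (C1*sin(2^(2/3)*sqrt(3)*z/2) + C2*cos(2^(2/3)*sqrt(3)*z/2))*exp(-2^(2/3)*z/2)


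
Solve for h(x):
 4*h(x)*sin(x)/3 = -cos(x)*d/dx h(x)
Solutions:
 h(x) = C1*cos(x)^(4/3)


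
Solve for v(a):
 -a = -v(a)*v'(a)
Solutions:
 v(a) = -sqrt(C1 + a^2)
 v(a) = sqrt(C1 + a^2)


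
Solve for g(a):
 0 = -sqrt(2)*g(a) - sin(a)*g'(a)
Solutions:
 g(a) = C1*(cos(a) + 1)^(sqrt(2)/2)/(cos(a) - 1)^(sqrt(2)/2)


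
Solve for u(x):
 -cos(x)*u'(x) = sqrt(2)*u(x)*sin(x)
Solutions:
 u(x) = C1*cos(x)^(sqrt(2))


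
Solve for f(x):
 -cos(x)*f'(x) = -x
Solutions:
 f(x) = C1 + Integral(x/cos(x), x)


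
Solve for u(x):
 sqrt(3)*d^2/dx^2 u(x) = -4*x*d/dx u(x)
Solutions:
 u(x) = C1 + C2*erf(sqrt(2)*3^(3/4)*x/3)


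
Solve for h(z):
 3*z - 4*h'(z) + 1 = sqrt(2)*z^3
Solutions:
 h(z) = C1 - sqrt(2)*z^4/16 + 3*z^2/8 + z/4


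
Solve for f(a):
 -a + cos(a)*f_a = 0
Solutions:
 f(a) = C1 + Integral(a/cos(a), a)


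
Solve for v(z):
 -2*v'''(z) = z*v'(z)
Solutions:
 v(z) = C1 + Integral(C2*airyai(-2^(2/3)*z/2) + C3*airybi(-2^(2/3)*z/2), z)


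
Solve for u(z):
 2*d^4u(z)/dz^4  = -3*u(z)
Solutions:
 u(z) = (C1*sin(6^(1/4)*z/2) + C2*cos(6^(1/4)*z/2))*exp(-6^(1/4)*z/2) + (C3*sin(6^(1/4)*z/2) + C4*cos(6^(1/4)*z/2))*exp(6^(1/4)*z/2)


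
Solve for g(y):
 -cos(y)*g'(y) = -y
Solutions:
 g(y) = C1 + Integral(y/cos(y), y)
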